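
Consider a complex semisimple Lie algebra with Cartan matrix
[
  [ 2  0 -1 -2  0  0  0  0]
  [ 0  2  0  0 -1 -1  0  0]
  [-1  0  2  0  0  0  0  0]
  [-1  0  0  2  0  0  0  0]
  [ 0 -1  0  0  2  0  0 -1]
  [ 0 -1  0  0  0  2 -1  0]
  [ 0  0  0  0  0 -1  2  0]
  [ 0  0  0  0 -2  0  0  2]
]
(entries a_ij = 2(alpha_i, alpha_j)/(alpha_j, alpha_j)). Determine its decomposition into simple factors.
B3 + C5

The diagram associated to this matrix has two connected components: the simple roots {alpha_1, alpha_3, alpha_4} form a chain of 3 nodes with a double edge at one end; the terminal node there is the unique short simple root (B_3), and {alpha_2, alpha_5, alpha_6, alpha_7, alpha_8} form a chain of 5 nodes with a double edge at one end; the terminal node there is the unique long simple root (C_5). A semisimple Lie algebra decomposes uniquely as the direct sum of simple ideals, one per connected component of its Dynkin diagram, so g ≅ B_3 ⊕ C_5 (dimension 21 + 55 = 76).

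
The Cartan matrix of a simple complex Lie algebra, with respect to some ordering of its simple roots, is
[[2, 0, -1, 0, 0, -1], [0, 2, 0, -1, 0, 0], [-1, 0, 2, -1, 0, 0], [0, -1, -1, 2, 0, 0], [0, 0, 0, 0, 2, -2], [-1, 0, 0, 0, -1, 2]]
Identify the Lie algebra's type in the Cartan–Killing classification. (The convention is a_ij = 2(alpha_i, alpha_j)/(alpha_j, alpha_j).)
The matrix has rank 6 with 2's on the diagonal. Reading the off-diagonal entries as Dynkin edges (a single edge where a_ij = a_ji = -1; a double or triple edge where a_ij * a_ji = 2 or 3), the diagram is a chain of 6 nodes with a double edge at one end; the terminal node there is the unique long simple root (C_6). One simple-root ordering that puts it in standard form is (alpha_2, alpha_4, alpha_3, alpha_1, alpha_6, alpha_5). So the algebra is type C_6, i.e. sp(12).

C6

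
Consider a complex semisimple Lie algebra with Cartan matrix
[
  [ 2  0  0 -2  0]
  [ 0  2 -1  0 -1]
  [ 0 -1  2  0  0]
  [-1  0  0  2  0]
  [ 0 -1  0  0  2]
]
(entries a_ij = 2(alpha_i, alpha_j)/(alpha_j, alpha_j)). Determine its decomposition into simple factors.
A_3 ⊕ B_2

The diagram associated to this matrix has two connected components: the simple roots {alpha_2, alpha_3, alpha_5} form a chain of 3 nodes with single edges (A_3), and {alpha_1, alpha_4} form a chain of 2 nodes with a double edge at one end; the terminal node there is the unique short simple root (B_2). A semisimple Lie algebra decomposes uniquely as the direct sum of simple ideals, one per connected component of its Dynkin diagram, so g ≅ A_3 ⊕ B_2 (dimension 15 + 10 = 25).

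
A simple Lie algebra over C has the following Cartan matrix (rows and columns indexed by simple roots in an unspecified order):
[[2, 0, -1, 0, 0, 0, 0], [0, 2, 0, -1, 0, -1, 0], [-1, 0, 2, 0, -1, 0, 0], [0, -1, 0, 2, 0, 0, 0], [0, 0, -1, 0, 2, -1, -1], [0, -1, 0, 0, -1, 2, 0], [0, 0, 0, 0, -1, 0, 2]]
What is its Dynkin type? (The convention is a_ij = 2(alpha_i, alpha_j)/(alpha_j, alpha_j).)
The matrix has rank 7 with 2's on the diagonal. Reading the off-diagonal entries as Dynkin edges (a single edge where a_ij = a_ji = -1; a double or triple edge where a_ij * a_ji = 2 or 3), the diagram is a chain of 6 nodes with one extra node attached to the third node from one end (E_7). One simple-root ordering that puts it in standard form is (alpha_1, alpha_7, alpha_3, alpha_5, alpha_6, alpha_2, alpha_4). So the algebra is type E_7.

type E_7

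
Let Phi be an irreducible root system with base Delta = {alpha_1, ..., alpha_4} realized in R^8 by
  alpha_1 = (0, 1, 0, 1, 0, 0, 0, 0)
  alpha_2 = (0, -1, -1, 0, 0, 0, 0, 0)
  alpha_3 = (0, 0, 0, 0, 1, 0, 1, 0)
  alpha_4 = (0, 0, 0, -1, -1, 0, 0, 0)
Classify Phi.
A4

Compute the Cartan integers a_ij = 2(alpha_i, alpha_j)/(alpha_j, alpha_j); the resulting 4x4 Cartan matrix is
[[2, -1, 0, -1], [-1, 2, 0, 0], [0, 0, 2, -1], [-1, 0, -1, 2]].
All simple roots have the same length, so the diagram is simply laced. The associated Dynkin diagram is a chain of 4 nodes with single edges (A_4), so the type is A_4 (the algebra sl(5)).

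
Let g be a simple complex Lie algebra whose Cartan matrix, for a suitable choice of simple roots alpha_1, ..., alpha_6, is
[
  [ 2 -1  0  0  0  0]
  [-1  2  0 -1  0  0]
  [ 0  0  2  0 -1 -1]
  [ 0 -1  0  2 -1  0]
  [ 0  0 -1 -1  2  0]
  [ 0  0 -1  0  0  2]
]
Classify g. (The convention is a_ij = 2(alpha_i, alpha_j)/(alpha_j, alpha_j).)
The matrix has rank 6 with 2's on the diagonal. Reading the off-diagonal entries as Dynkin edges (a single edge where a_ij = a_ji = -1; a double or triple edge where a_ij * a_ji = 2 or 3), the diagram is a chain of 6 nodes with single edges (A_6). One simple-root ordering that puts it in standard form is (alpha_1, alpha_2, alpha_4, alpha_5, alpha_3, alpha_6). So the algebra is type A_6, i.e. sl(7).

A_6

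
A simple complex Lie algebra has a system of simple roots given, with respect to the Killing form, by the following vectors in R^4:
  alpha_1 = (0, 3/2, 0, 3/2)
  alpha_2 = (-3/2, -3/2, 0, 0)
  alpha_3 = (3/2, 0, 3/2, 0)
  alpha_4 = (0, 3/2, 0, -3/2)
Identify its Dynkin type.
Compute the Cartan integers a_ij = 2(alpha_i, alpha_j)/(alpha_j, alpha_j); the resulting 4x4 Cartan matrix is
[[2, -1, 0, 0], [-1, 2, -1, -1], [0, -1, 2, 0], [0, -1, 0, 2]].
All simple roots have the same length, so the diagram is simply laced. The associated Dynkin diagram is a chain of 2 nodes with a fork of two nodes at one end (D_4), so the type is D_4 (the algebra so(8)).

type D_4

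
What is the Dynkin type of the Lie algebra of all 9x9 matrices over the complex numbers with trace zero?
A_8 (sl(9))

This is sl(9), which has dimension 9^2 - 1 = 80 and rank 9 - 1 = 8 (a Cartan subalgebra is the diagonal traceless matrices). In the classification of classical Lie algebras, the special linear algebra sl(n+1) has type A_n; here n = 8, so the Dynkin diagram is a chain of 8 nodes with single edges (A_8). Hence the type is A_8.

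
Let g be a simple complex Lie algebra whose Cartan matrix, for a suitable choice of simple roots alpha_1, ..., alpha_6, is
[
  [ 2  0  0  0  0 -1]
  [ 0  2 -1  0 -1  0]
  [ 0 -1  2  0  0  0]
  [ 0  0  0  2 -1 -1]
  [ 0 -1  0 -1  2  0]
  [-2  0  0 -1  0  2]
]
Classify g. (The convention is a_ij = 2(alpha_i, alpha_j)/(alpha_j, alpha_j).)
B_6 (so(13))

The matrix has rank 6 with 2's on the diagonal. Reading the off-diagonal entries as Dynkin edges (a single edge where a_ij = a_ji = -1; a double or triple edge where a_ij * a_ji = 2 or 3), the diagram is a chain of 6 nodes with a double edge at one end; the terminal node there is the unique short simple root (B_6). One simple-root ordering that puts it in standard form is (alpha_3, alpha_2, alpha_5, alpha_4, alpha_6, alpha_1). So the algebra is type B_6, i.e. so(13).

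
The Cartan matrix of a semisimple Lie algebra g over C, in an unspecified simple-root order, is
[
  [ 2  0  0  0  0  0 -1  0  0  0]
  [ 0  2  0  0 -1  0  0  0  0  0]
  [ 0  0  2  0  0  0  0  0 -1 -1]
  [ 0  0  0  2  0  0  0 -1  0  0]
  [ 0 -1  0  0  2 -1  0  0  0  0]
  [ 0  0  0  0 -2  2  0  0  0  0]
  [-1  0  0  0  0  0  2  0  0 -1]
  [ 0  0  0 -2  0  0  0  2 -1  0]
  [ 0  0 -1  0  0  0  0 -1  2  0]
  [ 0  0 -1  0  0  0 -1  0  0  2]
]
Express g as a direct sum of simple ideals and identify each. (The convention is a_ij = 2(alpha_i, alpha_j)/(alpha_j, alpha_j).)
The diagram associated to this matrix has two connected components: the simple roots {alpha_1, alpha_3, alpha_4, alpha_7, alpha_8, alpha_9, alpha_10} form a chain of 7 nodes with a double edge at one end; the terminal node there is the unique short simple root (B_7), and {alpha_2, alpha_5, alpha_6} form a chain of 3 nodes with a double edge at one end; the terminal node there is the unique long simple root (C_3). A semisimple Lie algebra decomposes uniquely as the direct sum of simple ideals, one per connected component of its Dynkin diagram, so g ≅ B_7 ⊕ C_3 (dimension 105 + 21 = 126).

type B_7 + type C_3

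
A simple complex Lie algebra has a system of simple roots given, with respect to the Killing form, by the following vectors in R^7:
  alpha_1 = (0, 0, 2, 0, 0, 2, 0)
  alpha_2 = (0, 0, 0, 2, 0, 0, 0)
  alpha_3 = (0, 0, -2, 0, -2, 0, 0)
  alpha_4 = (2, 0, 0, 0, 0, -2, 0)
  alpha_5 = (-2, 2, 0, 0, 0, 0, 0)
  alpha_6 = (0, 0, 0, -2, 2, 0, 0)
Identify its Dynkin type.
type B_6

Compute the Cartan integers a_ij = 2(alpha_i, alpha_j)/(alpha_j, alpha_j); the resulting 6x6 Cartan matrix is
[[2, 0, -1, -1, 0, 0], [0, 2, 0, 0, 0, -1], [-1, 0, 2, 0, 0, -1], [-1, 0, 0, 2, -1, 0], [0, 0, 0, -1, 2, 0], [0, -2, -1, 0, 0, 2]].
The roots have two lengths (squared-length ratio 2:1); the short ones are alpha_{2}. The associated Dynkin diagram is a chain of 6 nodes with a double edge at one end; the terminal node there is the unique short simple root (B_6), so the type is B_6 (the algebra so(13)).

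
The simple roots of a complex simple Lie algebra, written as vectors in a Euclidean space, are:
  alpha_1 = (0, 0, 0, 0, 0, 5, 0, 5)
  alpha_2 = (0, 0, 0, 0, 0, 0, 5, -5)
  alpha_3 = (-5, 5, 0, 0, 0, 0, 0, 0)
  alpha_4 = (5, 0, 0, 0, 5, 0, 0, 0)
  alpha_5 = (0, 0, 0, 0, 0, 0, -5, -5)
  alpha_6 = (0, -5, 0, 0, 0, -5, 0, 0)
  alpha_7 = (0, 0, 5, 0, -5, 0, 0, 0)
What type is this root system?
Compute the Cartan integers a_ij = 2(alpha_i, alpha_j)/(alpha_j, alpha_j); the resulting 7x7 Cartan matrix is
[[2, -1, 0, 0, -1, -1, 0], [-1, 2, 0, 0, 0, 0, 0], [0, 0, 2, -1, 0, -1, 0], [0, 0, -1, 2, 0, 0, -1], [-1, 0, 0, 0, 2, 0, 0], [-1, 0, -1, 0, 0, 2, 0], [0, 0, 0, -1, 0, 0, 2]].
All simple roots have the same length, so the diagram is simply laced. The associated Dynkin diagram is a chain of 5 nodes with a fork of two nodes at one end (D_7), so the type is D_7 (the algebra so(14)).

D_7 (so(14))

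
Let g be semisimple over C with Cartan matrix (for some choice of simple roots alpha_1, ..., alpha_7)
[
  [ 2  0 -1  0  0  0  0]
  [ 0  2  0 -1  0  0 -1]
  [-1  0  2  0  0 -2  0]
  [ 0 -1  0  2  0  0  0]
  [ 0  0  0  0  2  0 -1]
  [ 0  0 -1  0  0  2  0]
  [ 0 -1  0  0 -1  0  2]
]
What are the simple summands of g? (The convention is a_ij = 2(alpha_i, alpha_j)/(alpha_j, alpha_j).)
The diagram associated to this matrix has two connected components: the simple roots {alpha_2, alpha_4, alpha_5, alpha_7} form a chain of 4 nodes with single edges (A_4), and {alpha_1, alpha_3, alpha_6} form a chain of 3 nodes with a double edge at one end; the terminal node there is the unique short simple root (B_3). A semisimple Lie algebra decomposes uniquely as the direct sum of simple ideals, one per connected component of its Dynkin diagram, so g ≅ A_4 ⊕ B_3 (dimension 24 + 21 = 45).

A_4 + B_3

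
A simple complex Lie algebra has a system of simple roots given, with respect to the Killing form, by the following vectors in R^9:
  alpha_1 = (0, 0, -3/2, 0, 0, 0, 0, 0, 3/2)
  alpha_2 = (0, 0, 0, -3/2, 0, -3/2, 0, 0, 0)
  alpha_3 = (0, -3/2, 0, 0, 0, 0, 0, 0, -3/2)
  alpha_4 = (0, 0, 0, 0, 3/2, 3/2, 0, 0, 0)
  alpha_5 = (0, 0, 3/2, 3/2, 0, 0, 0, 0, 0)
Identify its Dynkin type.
A_5 (sl(6))

Compute the Cartan integers a_ij = 2(alpha_i, alpha_j)/(alpha_j, alpha_j); the resulting 5x5 Cartan matrix is
[[2, 0, -1, 0, -1], [0, 2, 0, -1, -1], [-1, 0, 2, 0, 0], [0, -1, 0, 2, 0], [-1, -1, 0, 0, 2]].
All simple roots have the same length, so the diagram is simply laced. The associated Dynkin diagram is a chain of 5 nodes with single edges (A_5), so the type is A_5 (the algebra sl(6)).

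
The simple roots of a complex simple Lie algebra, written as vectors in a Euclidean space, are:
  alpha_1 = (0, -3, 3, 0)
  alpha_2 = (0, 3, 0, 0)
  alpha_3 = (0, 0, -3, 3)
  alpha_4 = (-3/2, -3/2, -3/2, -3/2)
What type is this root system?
Compute the Cartan integers a_ij = 2(alpha_i, alpha_j)/(alpha_j, alpha_j); the resulting 4x4 Cartan matrix is
[[2, -2, -1, 0], [-1, 2, 0, -1], [-1, 0, 2, 0], [0, -1, 0, 2]].
The roots have two lengths (squared-length ratio 2:1); the short ones are alpha_{2,4}. The associated Dynkin diagram is a chain of 4 nodes with a double edge between the middle two (F_4), so the type is F_4.

F4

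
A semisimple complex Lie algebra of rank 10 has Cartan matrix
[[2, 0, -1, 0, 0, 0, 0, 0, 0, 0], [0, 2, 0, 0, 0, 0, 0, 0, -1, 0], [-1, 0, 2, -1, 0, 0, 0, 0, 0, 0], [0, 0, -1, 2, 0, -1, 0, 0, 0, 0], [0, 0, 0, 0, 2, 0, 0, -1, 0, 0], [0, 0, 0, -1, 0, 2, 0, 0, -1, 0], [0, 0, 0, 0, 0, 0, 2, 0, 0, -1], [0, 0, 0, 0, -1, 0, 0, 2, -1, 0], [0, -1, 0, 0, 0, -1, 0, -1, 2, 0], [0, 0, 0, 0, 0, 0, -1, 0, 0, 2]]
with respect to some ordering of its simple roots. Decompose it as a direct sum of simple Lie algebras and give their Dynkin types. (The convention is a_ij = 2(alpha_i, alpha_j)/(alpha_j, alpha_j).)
The diagram associated to this matrix has two connected components: the simple roots {alpha_7, alpha_10} form a chain of 2 nodes with single edges (A_2), and {alpha_1, alpha_2, alpha_3, alpha_4, alpha_5, alpha_6, alpha_8, alpha_9} form a chain of 7 nodes with one extra node attached to the third node from one end (E_8). A semisimple Lie algebra decomposes uniquely as the direct sum of simple ideals, one per connected component of its Dynkin diagram, so g ≅ A_2 ⊕ E_8 (dimension 8 + 248 = 256).

type A_2 ⊕ type E_8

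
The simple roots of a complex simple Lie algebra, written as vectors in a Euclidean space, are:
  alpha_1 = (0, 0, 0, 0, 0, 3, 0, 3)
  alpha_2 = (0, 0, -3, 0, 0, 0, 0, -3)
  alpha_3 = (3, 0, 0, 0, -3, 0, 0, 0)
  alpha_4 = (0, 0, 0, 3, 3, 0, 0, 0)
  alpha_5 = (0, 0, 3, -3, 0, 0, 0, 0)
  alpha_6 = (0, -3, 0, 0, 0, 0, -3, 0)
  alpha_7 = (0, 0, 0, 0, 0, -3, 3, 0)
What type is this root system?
Compute the Cartan integers a_ij = 2(alpha_i, alpha_j)/(alpha_j, alpha_j); the resulting 7x7 Cartan matrix is
[[2, -1, 0, 0, 0, 0, -1], [-1, 2, 0, 0, -1, 0, 0], [0, 0, 2, -1, 0, 0, 0], [0, 0, -1, 2, -1, 0, 0], [0, -1, 0, -1, 2, 0, 0], [0, 0, 0, 0, 0, 2, -1], [-1, 0, 0, 0, 0, -1, 2]].
All simple roots have the same length, so the diagram is simply laced. The associated Dynkin diagram is a chain of 7 nodes with single edges (A_7), so the type is A_7 (the algebra sl(8)).

A7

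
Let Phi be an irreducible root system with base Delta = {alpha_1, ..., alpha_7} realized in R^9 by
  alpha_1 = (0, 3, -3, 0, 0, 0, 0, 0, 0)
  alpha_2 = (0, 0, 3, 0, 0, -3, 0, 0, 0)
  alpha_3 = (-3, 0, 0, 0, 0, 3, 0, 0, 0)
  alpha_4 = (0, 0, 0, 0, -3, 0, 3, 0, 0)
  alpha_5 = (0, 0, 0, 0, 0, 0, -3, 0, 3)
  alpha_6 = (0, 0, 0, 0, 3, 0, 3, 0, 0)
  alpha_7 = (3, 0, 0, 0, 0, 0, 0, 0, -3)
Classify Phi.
type D_7

Compute the Cartan integers a_ij = 2(alpha_i, alpha_j)/(alpha_j, alpha_j); the resulting 7x7 Cartan matrix is
[[2, -1, 0, 0, 0, 0, 0], [-1, 2, -1, 0, 0, 0, 0], [0, -1, 2, 0, 0, 0, -1], [0, 0, 0, 2, -1, 0, 0], [0, 0, 0, -1, 2, -1, -1], [0, 0, 0, 0, -1, 2, 0], [0, 0, -1, 0, -1, 0, 2]].
All simple roots have the same length, so the diagram is simply laced. The associated Dynkin diagram is a chain of 5 nodes with a fork of two nodes at one end (D_7), so the type is D_7 (the algebra so(14)).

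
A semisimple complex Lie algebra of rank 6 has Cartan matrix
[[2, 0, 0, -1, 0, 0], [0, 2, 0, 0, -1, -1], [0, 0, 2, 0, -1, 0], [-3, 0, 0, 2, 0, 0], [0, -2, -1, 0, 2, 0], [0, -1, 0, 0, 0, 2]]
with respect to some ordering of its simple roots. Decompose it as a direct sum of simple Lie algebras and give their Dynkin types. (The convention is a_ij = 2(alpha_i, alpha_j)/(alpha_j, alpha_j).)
F_4 ⊕ G_2

The diagram associated to this matrix has two connected components: the simple roots {alpha_2, alpha_3, alpha_5, alpha_6} form a chain of 4 nodes with a double edge between the middle two (F_4), and {alpha_1, alpha_4} form two nodes joined by a triple edge (G_2). A semisimple Lie algebra decomposes uniquely as the direct sum of simple ideals, one per connected component of its Dynkin diagram, so g ≅ F_4 ⊕ G_2 (dimension 52 + 14 = 66).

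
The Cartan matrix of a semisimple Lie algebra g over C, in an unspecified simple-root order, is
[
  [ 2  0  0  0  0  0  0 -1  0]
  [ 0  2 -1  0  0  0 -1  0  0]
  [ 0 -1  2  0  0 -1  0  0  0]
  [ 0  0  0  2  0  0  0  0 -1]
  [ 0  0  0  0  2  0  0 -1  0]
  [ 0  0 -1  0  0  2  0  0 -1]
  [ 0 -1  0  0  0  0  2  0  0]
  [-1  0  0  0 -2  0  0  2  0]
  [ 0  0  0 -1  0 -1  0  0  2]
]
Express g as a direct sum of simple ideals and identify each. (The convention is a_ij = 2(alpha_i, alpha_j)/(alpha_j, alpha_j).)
The diagram associated to this matrix has two connected components: the simple roots {alpha_2, alpha_3, alpha_4, alpha_6, alpha_7, alpha_9} form a chain of 6 nodes with single edges (A_6), and {alpha_1, alpha_5, alpha_8} form a chain of 3 nodes with a double edge at one end; the terminal node there is the unique short simple root (B_3). A semisimple Lie algebra decomposes uniquely as the direct sum of simple ideals, one per connected component of its Dynkin diagram, so g ≅ A_6 ⊕ B_3 (dimension 48 + 21 = 69).

A_6 (sl(7)) + B_3 (so(7))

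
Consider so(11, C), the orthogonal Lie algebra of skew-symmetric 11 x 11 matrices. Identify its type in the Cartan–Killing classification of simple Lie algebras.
B5

This is so(11) with 11 odd, which has dimension 11(11-1)/2 = 55 and rank (11-1)/2 = 5. In the classification of classical Lie algebras, the orthogonal algebra so(2n+1) in an odd number of variables has type B_n; here n = 5, so the Dynkin diagram is a chain of 5 nodes with a double edge at one end; the terminal node there is the unique short simple root (B_5). Hence the type is B_5.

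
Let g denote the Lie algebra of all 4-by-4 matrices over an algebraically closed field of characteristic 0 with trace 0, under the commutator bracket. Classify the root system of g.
A_3

This is sl(4), which has dimension 4^2 - 1 = 15 and rank 4 - 1 = 3 (a Cartan subalgebra is the diagonal traceless matrices). In the classification of classical Lie algebras, the special linear algebra sl(n+1) has type A_n; here n = 3, so the Dynkin diagram is a chain of 3 nodes with single edges (A_3). Hence the type is A_3.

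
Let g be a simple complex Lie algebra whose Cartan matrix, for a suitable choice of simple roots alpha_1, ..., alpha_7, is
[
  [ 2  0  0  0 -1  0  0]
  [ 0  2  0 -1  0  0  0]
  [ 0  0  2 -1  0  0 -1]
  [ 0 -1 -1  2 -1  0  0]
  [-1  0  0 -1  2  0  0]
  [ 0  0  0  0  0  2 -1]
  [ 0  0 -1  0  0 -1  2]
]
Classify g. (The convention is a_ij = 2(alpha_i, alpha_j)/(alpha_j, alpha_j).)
E_7

The matrix has rank 7 with 2's on the diagonal. Reading the off-diagonal entries as Dynkin edges (a single edge where a_ij = a_ji = -1; a double or triple edge where a_ij * a_ji = 2 or 3), the diagram is a chain of 6 nodes with one extra node attached to the third node from one end (E_7). One simple-root ordering that puts it in standard form is (alpha_1, alpha_2, alpha_5, alpha_4, alpha_3, alpha_7, alpha_6). So the algebra is type E_7.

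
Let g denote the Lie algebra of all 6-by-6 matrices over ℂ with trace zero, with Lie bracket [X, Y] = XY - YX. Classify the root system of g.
A_5

This is sl(6), which has dimension 6^2 - 1 = 35 and rank 6 - 1 = 5 (a Cartan subalgebra is the diagonal traceless matrices). In the classification of classical Lie algebras, the special linear algebra sl(n+1) has type A_n; here n = 5, so the Dynkin diagram is a chain of 5 nodes with single edges (A_5). Hence the type is A_5.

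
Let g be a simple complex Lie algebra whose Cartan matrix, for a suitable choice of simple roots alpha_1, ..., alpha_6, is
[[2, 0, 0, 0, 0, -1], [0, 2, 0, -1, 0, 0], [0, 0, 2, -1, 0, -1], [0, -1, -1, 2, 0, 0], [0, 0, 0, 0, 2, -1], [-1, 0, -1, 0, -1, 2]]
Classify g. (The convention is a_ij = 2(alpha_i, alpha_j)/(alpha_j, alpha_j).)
type D_6

The matrix has rank 6 with 2's on the diagonal. Reading the off-diagonal entries as Dynkin edges (a single edge where a_ij = a_ji = -1; a double or triple edge where a_ij * a_ji = 2 or 3), the diagram is a chain of 4 nodes with a fork of two nodes at one end (D_6). One simple-root ordering that puts it in standard form is (alpha_2, alpha_4, alpha_3, alpha_6, alpha_5, alpha_1). So the algebra is type D_6, i.e. so(12).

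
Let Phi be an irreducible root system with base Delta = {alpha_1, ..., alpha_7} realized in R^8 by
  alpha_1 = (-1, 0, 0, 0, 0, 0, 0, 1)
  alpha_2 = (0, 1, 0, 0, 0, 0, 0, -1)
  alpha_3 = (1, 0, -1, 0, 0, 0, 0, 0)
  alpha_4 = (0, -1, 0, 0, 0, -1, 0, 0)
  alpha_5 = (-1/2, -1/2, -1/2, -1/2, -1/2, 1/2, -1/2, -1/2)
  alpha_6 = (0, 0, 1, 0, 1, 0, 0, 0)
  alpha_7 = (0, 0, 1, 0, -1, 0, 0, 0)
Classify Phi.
Compute the Cartan integers a_ij = 2(alpha_i, alpha_j)/(alpha_j, alpha_j); the resulting 7x7 Cartan matrix is
[[2, -1, -1, 0, 0, 0, 0], [-1, 2, 0, -1, 0, 0, 0], [-1, 0, 2, 0, 0, -1, -1], [0, -1, 0, 2, 0, 0, 0], [0, 0, 0, 0, 2, -1, 0], [0, 0, -1, 0, -1, 2, 0], [0, 0, -1, 0, 0, 0, 2]].
All simple roots have the same length, so the diagram is simply laced. The associated Dynkin diagram is a chain of 6 nodes with one extra node attached to the third node from one end (E_7), so the type is E_7.

type E_7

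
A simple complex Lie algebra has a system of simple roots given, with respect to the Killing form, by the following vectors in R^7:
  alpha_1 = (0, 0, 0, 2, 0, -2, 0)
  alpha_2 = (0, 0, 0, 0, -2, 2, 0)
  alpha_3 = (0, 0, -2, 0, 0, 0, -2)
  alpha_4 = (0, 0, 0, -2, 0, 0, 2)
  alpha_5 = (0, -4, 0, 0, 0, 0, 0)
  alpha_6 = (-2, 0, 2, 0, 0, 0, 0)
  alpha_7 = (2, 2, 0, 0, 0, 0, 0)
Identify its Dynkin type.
type C_7

Compute the Cartan integers a_ij = 2(alpha_i, alpha_j)/(alpha_j, alpha_j); the resulting 7x7 Cartan matrix is
[[2, -1, 0, -1, 0, 0, 0], [-1, 2, 0, 0, 0, 0, 0], [0, 0, 2, -1, 0, -1, 0], [-1, 0, -1, 2, 0, 0, 0], [0, 0, 0, 0, 2, 0, -2], [0, 0, -1, 0, 0, 2, -1], [0, 0, 0, 0, -1, -1, 2]].
The roots have two lengths (squared-length ratio 2:1); the short ones are alpha_{1,2,3,4,6,7}. The associated Dynkin diagram is a chain of 7 nodes with a double edge at one end; the terminal node there is the unique long simple root (C_7), so the type is C_7 (the algebra sp(14)).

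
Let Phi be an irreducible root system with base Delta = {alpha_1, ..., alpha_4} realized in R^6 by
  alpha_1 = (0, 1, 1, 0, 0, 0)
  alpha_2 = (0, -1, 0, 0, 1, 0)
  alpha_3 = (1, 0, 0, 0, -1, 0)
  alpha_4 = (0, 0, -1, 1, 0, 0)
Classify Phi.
Compute the Cartan integers a_ij = 2(alpha_i, alpha_j)/(alpha_j, alpha_j); the resulting 4x4 Cartan matrix is
[[2, -1, 0, -1], [-1, 2, -1, 0], [0, -1, 2, 0], [-1, 0, 0, 2]].
All simple roots have the same length, so the diagram is simply laced. The associated Dynkin diagram is a chain of 4 nodes with single edges (A_4), so the type is A_4 (the algebra sl(5)).

A4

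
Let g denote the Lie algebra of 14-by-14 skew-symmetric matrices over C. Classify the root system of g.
D_7

This is so(14) with 14 even, which has dimension 14(14-1)/2 = 91 and rank 14/2 = 7. In the classification of classical Lie algebras, the orthogonal algebra so(2n) in an even number of variables has type D_n; here n = 7, so the Dynkin diagram is a chain of 5 nodes with a fork of two nodes at one end (D_7). Hence the type is D_7.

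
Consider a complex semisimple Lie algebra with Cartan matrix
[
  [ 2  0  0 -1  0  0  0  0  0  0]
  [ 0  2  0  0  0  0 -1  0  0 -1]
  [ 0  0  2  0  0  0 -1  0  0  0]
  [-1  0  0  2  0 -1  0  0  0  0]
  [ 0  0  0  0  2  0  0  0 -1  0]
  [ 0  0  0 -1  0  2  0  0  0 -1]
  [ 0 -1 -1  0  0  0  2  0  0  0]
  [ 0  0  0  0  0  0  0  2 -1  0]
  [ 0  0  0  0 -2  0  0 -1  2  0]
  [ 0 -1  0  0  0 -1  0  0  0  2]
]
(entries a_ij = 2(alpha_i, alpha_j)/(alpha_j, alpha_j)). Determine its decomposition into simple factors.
type A_7 ⊕ type B_3

The diagram associated to this matrix has two connected components: the simple roots {alpha_1, alpha_2, alpha_3, alpha_4, alpha_6, alpha_7, alpha_10} form a chain of 7 nodes with single edges (A_7), and {alpha_5, alpha_8, alpha_9} form a chain of 3 nodes with a double edge at one end; the terminal node there is the unique short simple root (B_3). A semisimple Lie algebra decomposes uniquely as the direct sum of simple ideals, one per connected component of its Dynkin diagram, so g ≅ A_7 ⊕ B_3 (dimension 63 + 21 = 84).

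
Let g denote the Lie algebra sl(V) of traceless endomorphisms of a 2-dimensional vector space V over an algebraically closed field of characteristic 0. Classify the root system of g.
A_1

This is sl(2), which has dimension 2^2 - 1 = 3 and rank 2 - 1 = 1 (a Cartan subalgebra is the diagonal traceless matrices). In the classification of classical Lie algebras, the special linear algebra sl(n+1) has type A_n; here n = 1, so the Dynkin diagram is a chain of 1 nodes with single edges (A_1). Hence the type is A_1.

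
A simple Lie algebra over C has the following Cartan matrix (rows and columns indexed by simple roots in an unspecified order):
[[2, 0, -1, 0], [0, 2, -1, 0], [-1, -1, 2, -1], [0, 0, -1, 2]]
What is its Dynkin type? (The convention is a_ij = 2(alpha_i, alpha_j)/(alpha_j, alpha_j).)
D_4

The matrix has rank 4 with 2's on the diagonal. Reading the off-diagonal entries as Dynkin edges (a single edge where a_ij = a_ji = -1; a double or triple edge where a_ij * a_ji = 2 or 3), the diagram is a chain of 2 nodes with a fork of two nodes at one end (D_4). One simple-root ordering that puts it in standard form is (alpha_1, alpha_3, alpha_2, alpha_4). So the algebra is type D_4, i.e. so(8).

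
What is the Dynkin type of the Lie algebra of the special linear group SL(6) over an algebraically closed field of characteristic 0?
This is sl(6), which has dimension 6^2 - 1 = 35 and rank 6 - 1 = 5 (a Cartan subalgebra is the diagonal traceless matrices). In the classification of classical Lie algebras, the special linear algebra sl(n+1) has type A_n; here n = 5, so the Dynkin diagram is a chain of 5 nodes with single edges (A_5). Hence the type is A_5.

A5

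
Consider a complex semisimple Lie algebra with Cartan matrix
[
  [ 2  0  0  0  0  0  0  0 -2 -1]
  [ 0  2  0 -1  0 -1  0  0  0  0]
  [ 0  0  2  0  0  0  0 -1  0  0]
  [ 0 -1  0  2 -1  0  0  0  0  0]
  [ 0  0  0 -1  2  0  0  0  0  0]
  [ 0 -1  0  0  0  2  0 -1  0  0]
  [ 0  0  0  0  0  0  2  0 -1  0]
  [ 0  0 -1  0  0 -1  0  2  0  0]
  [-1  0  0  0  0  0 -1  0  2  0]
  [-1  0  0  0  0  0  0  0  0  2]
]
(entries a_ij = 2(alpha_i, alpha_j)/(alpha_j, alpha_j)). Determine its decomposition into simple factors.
The diagram associated to this matrix has two connected components: the simple roots {alpha_2, alpha_3, alpha_4, alpha_5, alpha_6, alpha_8} form a chain of 6 nodes with single edges (A_6), and {alpha_1, alpha_7, alpha_9, alpha_10} form a chain of 4 nodes with a double edge between the middle two (F_4). A semisimple Lie algebra decomposes uniquely as the direct sum of simple ideals, one per connected component of its Dynkin diagram, so g ≅ A_6 ⊕ F_4 (dimension 48 + 52 = 100).

type A_6 + type F_4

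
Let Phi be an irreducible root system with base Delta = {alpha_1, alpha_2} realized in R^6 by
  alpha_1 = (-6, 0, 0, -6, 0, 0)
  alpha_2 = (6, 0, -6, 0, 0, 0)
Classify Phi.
Compute the Cartan integers a_ij = 2(alpha_i, alpha_j)/(alpha_j, alpha_j); the resulting 2x2 Cartan matrix is
[[2, -1], [-1, 2]].
All simple roots have the same length, so the diagram is simply laced. The associated Dynkin diagram is a chain of 2 nodes with single edges (A_2), so the type is A_2 (the algebra sl(3)).

A2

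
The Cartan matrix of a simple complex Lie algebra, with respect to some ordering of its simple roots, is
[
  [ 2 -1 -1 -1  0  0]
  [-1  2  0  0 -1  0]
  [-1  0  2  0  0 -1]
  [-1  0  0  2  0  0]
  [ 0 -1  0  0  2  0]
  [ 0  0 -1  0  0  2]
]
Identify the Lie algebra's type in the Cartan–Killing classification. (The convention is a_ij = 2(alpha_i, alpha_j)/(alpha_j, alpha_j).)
E6

The matrix has rank 6 with 2's on the diagonal. Reading the off-diagonal entries as Dynkin edges (a single edge where a_ij = a_ji = -1; a double or triple edge where a_ij * a_ji = 2 or 3), the diagram is a chain of 5 nodes with one extra node attached to the third node from one end (E_6). One simple-root ordering that puts it in standard form is (alpha_5, alpha_4, alpha_2, alpha_1, alpha_3, alpha_6). So the algebra is type E_6.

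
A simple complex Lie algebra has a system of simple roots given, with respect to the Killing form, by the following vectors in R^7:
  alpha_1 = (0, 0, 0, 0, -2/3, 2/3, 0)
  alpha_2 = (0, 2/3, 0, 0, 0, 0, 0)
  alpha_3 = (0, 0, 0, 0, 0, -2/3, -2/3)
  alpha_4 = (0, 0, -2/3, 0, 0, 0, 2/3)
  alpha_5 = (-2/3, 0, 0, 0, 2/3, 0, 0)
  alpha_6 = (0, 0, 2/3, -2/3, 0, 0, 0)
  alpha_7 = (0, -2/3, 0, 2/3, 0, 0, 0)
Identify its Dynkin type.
Compute the Cartan integers a_ij = 2(alpha_i, alpha_j)/(alpha_j, alpha_j); the resulting 7x7 Cartan matrix is
[[2, 0, -1, 0, -1, 0, 0], [0, 2, 0, 0, 0, 0, -1], [-1, 0, 2, -1, 0, 0, 0], [0, 0, -1, 2, 0, -1, 0], [-1, 0, 0, 0, 2, 0, 0], [0, 0, 0, -1, 0, 2, -1], [0, -2, 0, 0, 0, -1, 2]].
The roots have two lengths (squared-length ratio 2:1); the short ones are alpha_{2}. The associated Dynkin diagram is a chain of 7 nodes with a double edge at one end; the terminal node there is the unique short simple root (B_7), so the type is B_7 (the algebra so(15)).

B_7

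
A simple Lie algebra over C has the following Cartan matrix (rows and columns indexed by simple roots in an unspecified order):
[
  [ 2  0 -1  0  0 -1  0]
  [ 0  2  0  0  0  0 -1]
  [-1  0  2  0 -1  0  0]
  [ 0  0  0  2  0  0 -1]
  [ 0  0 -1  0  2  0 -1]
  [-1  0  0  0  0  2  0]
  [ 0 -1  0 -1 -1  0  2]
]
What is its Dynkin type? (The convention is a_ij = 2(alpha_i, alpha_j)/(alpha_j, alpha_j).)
The matrix has rank 7 with 2's on the diagonal. Reading the off-diagonal entries as Dynkin edges (a single edge where a_ij = a_ji = -1; a double or triple edge where a_ij * a_ji = 2 or 3), the diagram is a chain of 5 nodes with a fork of two nodes at one end (D_7). One simple-root ordering that puts it in standard form is (alpha_6, alpha_1, alpha_3, alpha_5, alpha_7, alpha_4, alpha_2). So the algebra is type D_7, i.e. so(14).

D_7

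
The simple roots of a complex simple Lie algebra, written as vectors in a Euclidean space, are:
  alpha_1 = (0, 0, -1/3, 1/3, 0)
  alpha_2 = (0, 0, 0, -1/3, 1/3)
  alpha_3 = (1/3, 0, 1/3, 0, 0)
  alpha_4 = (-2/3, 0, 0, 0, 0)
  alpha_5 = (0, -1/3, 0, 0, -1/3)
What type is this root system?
C5

Compute the Cartan integers a_ij = 2(alpha_i, alpha_j)/(alpha_j, alpha_j); the resulting 5x5 Cartan matrix is
[[2, -1, -1, 0, 0], [-1, 2, 0, 0, -1], [-1, 0, 2, -1, 0], [0, 0, -2, 2, 0], [0, -1, 0, 0, 2]].
The roots have two lengths (squared-length ratio 2:1); the short ones are alpha_{1,2,3,5}. The associated Dynkin diagram is a chain of 5 nodes with a double edge at one end; the terminal node there is the unique long simple root (C_5), so the type is C_5 (the algebra sp(10)).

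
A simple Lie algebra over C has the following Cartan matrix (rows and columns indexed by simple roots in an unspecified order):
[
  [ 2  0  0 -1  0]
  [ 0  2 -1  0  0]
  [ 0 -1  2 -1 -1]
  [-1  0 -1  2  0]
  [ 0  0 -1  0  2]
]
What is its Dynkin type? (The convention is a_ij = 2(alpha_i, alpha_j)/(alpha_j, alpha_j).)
D5

The matrix has rank 5 with 2's on the diagonal. Reading the off-diagonal entries as Dynkin edges (a single edge where a_ij = a_ji = -1; a double or triple edge where a_ij * a_ji = 2 or 3), the diagram is a chain of 3 nodes with a fork of two nodes at one end (D_5). One simple-root ordering that puts it in standard form is (alpha_1, alpha_4, alpha_3, alpha_2, alpha_5). So the algebra is type D_5, i.e. so(10).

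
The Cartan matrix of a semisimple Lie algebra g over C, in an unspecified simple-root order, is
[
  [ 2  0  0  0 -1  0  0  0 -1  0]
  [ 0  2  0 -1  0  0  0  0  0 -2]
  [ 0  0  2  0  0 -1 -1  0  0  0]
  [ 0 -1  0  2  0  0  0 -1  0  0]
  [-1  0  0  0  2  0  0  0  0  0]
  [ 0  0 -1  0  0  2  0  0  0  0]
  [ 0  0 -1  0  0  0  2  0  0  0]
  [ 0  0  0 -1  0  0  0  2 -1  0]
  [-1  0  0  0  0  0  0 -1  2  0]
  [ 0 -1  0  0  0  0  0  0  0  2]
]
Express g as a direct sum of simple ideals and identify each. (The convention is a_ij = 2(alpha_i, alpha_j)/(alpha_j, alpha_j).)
A_3 (sl(4)) ⊕ B_7 (so(15))

The diagram associated to this matrix has two connected components: the simple roots {alpha_3, alpha_6, alpha_7} form a chain of 3 nodes with single edges (A_3), and {alpha_1, alpha_2, alpha_4, alpha_5, alpha_8, alpha_9, alpha_10} form a chain of 7 nodes with a double edge at one end; the terminal node there is the unique short simple root (B_7). A semisimple Lie algebra decomposes uniquely as the direct sum of simple ideals, one per connected component of its Dynkin diagram, so g ≅ A_3 ⊕ B_7 (dimension 15 + 105 = 120).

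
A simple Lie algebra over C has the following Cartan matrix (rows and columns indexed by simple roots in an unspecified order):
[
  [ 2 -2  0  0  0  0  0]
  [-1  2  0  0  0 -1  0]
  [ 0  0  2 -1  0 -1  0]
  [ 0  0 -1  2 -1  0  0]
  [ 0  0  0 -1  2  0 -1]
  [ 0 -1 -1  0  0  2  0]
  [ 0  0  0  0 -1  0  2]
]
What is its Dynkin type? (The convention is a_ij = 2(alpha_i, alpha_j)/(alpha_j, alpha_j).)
C7

The matrix has rank 7 with 2's on the diagonal. Reading the off-diagonal entries as Dynkin edges (a single edge where a_ij = a_ji = -1; a double or triple edge where a_ij * a_ji = 2 or 3), the diagram is a chain of 7 nodes with a double edge at one end; the terminal node there is the unique long simple root (C_7). One simple-root ordering that puts it in standard form is (alpha_7, alpha_5, alpha_4, alpha_3, alpha_6, alpha_2, alpha_1). So the algebra is type C_7, i.e. sp(14).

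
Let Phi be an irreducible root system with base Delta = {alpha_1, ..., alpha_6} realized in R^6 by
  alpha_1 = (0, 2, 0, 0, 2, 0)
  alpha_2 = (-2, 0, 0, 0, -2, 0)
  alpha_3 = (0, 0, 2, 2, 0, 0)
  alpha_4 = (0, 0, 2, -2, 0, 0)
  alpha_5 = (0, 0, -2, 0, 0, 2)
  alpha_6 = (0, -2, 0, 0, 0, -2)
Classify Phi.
type D_6

Compute the Cartan integers a_ij = 2(alpha_i, alpha_j)/(alpha_j, alpha_j); the resulting 6x6 Cartan matrix is
[[2, -1, 0, 0, 0, -1], [-1, 2, 0, 0, 0, 0], [0, 0, 2, 0, -1, 0], [0, 0, 0, 2, -1, 0], [0, 0, -1, -1, 2, -1], [-1, 0, 0, 0, -1, 2]].
All simple roots have the same length, so the diagram is simply laced. The associated Dynkin diagram is a chain of 4 nodes with a fork of two nodes at one end (D_6), so the type is D_6 (the algebra so(12)).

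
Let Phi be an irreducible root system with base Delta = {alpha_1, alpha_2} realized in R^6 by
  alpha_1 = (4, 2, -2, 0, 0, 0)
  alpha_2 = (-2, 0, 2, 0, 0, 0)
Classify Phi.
Compute the Cartan integers a_ij = 2(alpha_i, alpha_j)/(alpha_j, alpha_j); the resulting 2x2 Cartan matrix is
[[2, -3], [-1, 2]].
The roots have two lengths (squared-length ratio 3:1); the short ones are alpha_{2}. The associated Dynkin diagram is two nodes joined by a triple edge (G_2), so the type is G_2.

type G_2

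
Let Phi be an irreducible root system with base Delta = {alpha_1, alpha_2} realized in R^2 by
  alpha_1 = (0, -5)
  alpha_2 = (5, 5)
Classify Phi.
Compute the Cartan integers a_ij = 2(alpha_i, alpha_j)/(alpha_j, alpha_j); the resulting 2x2 Cartan matrix is
[[2, -1], [-2, 2]].
The roots have two lengths (squared-length ratio 2:1); the short ones are alpha_{1}. The associated Dynkin diagram is a chain of 2 nodes with a double edge at one end; the terminal node there is the unique short simple root (B_2), so the type is B_2 (the algebra so(5)).

B_2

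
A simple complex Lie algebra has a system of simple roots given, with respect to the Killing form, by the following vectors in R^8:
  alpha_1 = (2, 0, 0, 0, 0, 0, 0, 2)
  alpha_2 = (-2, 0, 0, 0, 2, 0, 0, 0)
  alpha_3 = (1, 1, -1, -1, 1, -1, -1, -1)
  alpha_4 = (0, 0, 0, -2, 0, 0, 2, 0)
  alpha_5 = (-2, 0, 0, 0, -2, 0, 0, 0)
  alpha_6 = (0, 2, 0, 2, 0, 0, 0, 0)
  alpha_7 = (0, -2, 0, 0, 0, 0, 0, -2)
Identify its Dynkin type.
type E_7

Compute the Cartan integers a_ij = 2(alpha_i, alpha_j)/(alpha_j, alpha_j); the resulting 7x7 Cartan matrix is
[[2, -1, 0, 0, -1, 0, -1], [-1, 2, 0, 0, 0, 0, 0], [0, 0, 2, 0, -1, 0, 0], [0, 0, 0, 2, 0, -1, 0], [-1, 0, -1, 0, 2, 0, 0], [0, 0, 0, -1, 0, 2, -1], [-1, 0, 0, 0, 0, -1, 2]].
All simple roots have the same length, so the diagram is simply laced. The associated Dynkin diagram is a chain of 6 nodes with one extra node attached to the third node from one end (E_7), so the type is E_7.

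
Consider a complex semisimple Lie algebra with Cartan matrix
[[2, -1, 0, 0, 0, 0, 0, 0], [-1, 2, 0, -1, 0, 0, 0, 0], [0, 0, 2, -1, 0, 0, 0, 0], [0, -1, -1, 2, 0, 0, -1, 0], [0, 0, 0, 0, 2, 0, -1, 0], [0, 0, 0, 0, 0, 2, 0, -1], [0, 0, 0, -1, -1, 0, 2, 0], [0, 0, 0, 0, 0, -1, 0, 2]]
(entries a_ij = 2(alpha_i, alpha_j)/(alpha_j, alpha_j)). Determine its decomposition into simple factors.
A2 + E6

The diagram associated to this matrix has two connected components: the simple roots {alpha_6, alpha_8} form a chain of 2 nodes with single edges (A_2), and {alpha_1, alpha_2, alpha_3, alpha_4, alpha_5, alpha_7} form a chain of 5 nodes with one extra node attached to the third node from one end (E_6). A semisimple Lie algebra decomposes uniquely as the direct sum of simple ideals, one per connected component of its Dynkin diagram, so g ≅ A_2 ⊕ E_6 (dimension 8 + 78 = 86).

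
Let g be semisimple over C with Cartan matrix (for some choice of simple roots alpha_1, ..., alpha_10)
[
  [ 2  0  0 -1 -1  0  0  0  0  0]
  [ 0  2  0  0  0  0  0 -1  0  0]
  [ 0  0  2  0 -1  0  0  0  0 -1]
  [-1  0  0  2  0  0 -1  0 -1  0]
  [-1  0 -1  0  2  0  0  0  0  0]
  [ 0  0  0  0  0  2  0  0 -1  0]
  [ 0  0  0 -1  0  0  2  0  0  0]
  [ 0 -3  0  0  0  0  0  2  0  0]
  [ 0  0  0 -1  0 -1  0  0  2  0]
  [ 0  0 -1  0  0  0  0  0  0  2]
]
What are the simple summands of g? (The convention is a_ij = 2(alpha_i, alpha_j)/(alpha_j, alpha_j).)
type E_8 + type G_2

The diagram associated to this matrix has two connected components: the simple roots {alpha_1, alpha_3, alpha_4, alpha_5, alpha_6, alpha_7, alpha_9, alpha_10} form a chain of 7 nodes with one extra node attached to the third node from one end (E_8), and {alpha_2, alpha_8} form two nodes joined by a triple edge (G_2). A semisimple Lie algebra decomposes uniquely as the direct sum of simple ideals, one per connected component of its Dynkin diagram, so g ≅ E_8 ⊕ G_2 (dimension 248 + 14 = 262).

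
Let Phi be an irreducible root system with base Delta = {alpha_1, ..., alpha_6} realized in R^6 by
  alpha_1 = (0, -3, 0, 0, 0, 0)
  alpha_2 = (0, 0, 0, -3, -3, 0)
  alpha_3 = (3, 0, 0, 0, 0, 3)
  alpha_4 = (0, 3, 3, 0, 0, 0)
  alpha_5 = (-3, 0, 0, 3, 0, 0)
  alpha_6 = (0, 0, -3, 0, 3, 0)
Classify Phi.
type B_6

Compute the Cartan integers a_ij = 2(alpha_i, alpha_j)/(alpha_j, alpha_j); the resulting 6x6 Cartan matrix is
[[2, 0, 0, -1, 0, 0], [0, 2, 0, 0, -1, -1], [0, 0, 2, 0, -1, 0], [-2, 0, 0, 2, 0, -1], [0, -1, -1, 0, 2, 0], [0, -1, 0, -1, 0, 2]].
The roots have two lengths (squared-length ratio 2:1); the short ones are alpha_{1}. The associated Dynkin diagram is a chain of 6 nodes with a double edge at one end; the terminal node there is the unique short simple root (B_6), so the type is B_6 (the algebra so(13)).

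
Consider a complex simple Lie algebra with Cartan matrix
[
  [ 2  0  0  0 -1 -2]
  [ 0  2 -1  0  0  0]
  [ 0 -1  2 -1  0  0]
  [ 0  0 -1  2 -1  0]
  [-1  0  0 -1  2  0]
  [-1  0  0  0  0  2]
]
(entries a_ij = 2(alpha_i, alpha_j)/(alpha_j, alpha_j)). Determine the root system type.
B_6 (so(13))

The matrix has rank 6 with 2's on the diagonal. Reading the off-diagonal entries as Dynkin edges (a single edge where a_ij = a_ji = -1; a double or triple edge where a_ij * a_ji = 2 or 3), the diagram is a chain of 6 nodes with a double edge at one end; the terminal node there is the unique short simple root (B_6). One simple-root ordering that puts it in standard form is (alpha_2, alpha_3, alpha_4, alpha_5, alpha_1, alpha_6). So the algebra is type B_6, i.e. so(13).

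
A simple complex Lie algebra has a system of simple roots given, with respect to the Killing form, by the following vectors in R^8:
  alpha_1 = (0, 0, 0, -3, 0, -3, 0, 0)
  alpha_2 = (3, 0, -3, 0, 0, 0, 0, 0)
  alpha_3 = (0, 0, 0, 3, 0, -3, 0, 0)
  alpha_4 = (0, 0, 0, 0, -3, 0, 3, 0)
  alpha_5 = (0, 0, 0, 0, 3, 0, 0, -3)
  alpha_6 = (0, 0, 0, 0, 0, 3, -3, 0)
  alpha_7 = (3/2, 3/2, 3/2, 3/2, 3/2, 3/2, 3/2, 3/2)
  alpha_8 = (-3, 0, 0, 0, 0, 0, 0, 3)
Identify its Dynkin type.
Compute the Cartan integers a_ij = 2(alpha_i, alpha_j)/(alpha_j, alpha_j); the resulting 8x8 Cartan matrix is
[[2, 0, 0, 0, 0, -1, -1, 0], [0, 2, 0, 0, 0, 0, 0, -1], [0, 0, 2, 0, 0, -1, 0, 0], [0, 0, 0, 2, -1, -1, 0, 0], [0, 0, 0, -1, 2, 0, 0, -1], [-1, 0, -1, -1, 0, 2, 0, 0], [-1, 0, 0, 0, 0, 0, 2, 0], [0, -1, 0, 0, -1, 0, 0, 2]].
All simple roots have the same length, so the diagram is simply laced. The associated Dynkin diagram is a chain of 7 nodes with one extra node attached to the third node from one end (E_8), so the type is E_8.

E8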